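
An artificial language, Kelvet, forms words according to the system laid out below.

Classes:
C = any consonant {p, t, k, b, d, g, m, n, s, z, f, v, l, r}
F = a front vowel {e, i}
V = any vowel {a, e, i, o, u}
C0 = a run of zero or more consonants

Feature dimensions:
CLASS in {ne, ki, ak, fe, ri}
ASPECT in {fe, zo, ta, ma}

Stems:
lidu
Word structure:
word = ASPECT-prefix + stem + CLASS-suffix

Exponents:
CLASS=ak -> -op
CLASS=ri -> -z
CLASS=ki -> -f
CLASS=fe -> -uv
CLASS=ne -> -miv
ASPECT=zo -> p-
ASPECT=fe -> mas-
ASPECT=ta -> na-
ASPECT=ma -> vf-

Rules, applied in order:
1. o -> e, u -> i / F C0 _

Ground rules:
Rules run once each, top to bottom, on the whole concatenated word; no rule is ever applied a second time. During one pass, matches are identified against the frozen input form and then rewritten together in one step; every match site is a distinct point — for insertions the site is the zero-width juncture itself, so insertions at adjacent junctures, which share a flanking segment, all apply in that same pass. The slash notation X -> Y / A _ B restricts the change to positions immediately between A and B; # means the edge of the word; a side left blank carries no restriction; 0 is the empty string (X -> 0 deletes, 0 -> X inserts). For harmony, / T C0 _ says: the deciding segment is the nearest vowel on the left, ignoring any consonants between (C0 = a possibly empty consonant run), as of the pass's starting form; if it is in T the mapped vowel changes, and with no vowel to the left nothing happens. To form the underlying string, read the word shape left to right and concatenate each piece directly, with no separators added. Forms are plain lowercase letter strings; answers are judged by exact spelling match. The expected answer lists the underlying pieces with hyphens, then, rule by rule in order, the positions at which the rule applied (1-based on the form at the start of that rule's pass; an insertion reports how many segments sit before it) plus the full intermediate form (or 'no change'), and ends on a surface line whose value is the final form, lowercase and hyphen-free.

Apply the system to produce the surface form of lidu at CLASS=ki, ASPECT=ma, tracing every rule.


underlying: vf-lidu-f
1. o -> e, u -> i / F C0 _: fires at position(s) 6: vflidif
surface: vflidif


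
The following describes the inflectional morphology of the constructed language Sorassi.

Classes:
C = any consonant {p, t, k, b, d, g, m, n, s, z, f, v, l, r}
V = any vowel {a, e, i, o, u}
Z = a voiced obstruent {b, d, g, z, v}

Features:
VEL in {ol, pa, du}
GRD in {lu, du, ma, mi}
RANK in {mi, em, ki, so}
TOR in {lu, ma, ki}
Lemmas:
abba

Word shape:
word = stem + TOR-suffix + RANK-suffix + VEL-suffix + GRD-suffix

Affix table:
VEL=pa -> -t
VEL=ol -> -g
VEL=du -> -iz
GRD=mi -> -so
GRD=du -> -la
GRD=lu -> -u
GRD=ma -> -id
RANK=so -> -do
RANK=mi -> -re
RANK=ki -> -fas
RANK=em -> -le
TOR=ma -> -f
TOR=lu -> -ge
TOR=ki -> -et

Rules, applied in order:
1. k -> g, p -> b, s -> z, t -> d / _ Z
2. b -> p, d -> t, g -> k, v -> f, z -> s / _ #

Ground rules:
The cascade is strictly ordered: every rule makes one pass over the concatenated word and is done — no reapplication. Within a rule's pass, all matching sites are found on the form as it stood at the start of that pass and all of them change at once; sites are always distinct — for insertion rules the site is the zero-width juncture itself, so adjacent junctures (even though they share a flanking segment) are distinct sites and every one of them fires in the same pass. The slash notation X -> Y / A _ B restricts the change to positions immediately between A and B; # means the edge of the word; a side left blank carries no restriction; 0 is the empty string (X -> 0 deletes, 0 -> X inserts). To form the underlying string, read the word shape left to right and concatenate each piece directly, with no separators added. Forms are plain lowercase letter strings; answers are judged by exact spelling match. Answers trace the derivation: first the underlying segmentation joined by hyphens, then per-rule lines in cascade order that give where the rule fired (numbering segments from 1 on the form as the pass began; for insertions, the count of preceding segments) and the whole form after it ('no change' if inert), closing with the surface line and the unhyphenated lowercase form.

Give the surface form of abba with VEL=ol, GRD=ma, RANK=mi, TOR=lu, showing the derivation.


underlying: abba-ge-re-g-id
1. k -> g, p -> b, s -> z, t -> d / _ Z: no change
2. b -> p, d -> t, g -> k, v -> f, z -> s / _ #: fires at position(s) 11: abbageregit
surface: abbageregit


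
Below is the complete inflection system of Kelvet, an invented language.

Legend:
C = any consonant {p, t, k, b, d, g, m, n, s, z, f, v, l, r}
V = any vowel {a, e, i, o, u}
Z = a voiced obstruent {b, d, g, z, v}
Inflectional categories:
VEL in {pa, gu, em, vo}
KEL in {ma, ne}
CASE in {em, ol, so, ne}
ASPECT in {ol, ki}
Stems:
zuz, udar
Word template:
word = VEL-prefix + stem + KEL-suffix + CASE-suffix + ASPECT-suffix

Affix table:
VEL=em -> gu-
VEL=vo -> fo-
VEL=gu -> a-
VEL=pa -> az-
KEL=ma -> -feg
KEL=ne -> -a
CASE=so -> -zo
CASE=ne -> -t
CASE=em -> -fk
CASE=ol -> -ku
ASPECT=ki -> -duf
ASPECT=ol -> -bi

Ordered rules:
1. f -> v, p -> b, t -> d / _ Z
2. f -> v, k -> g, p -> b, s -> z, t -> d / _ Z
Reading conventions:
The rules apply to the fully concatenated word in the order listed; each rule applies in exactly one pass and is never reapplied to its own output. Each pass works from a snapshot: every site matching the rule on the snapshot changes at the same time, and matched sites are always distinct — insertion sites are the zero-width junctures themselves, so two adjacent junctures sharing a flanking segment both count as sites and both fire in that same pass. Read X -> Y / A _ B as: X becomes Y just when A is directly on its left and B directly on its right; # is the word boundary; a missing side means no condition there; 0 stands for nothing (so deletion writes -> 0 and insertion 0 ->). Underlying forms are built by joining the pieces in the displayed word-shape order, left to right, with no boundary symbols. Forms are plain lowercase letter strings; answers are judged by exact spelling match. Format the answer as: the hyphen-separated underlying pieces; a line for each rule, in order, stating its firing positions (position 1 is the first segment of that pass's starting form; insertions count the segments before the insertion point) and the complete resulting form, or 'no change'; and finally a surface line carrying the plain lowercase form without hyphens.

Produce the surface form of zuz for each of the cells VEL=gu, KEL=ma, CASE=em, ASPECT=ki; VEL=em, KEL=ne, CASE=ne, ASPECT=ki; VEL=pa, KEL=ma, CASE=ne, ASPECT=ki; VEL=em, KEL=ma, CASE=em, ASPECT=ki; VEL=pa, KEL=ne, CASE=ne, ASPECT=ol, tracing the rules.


cell VEL=gu, KEL=ma, CASE=em, ASPECT=ki:
underlying: a-zuz-feg-fk-duf
1. f -> v, p -> b, t -> d / _ Z: no change
2. f -> v, k -> g, p -> b, s -> z, t -> d / _ Z: fires at position(s) 9: azuzfegfgduf
surface: azuzfegfgduf

cell VEL=em, KEL=ne, CASE=ne, ASPECT=ki:
underlying: gu-zuz-a-t-duf
1. f -> v, p -> b, t -> d / _ Z: fires at position(s) 7: guzuzadduf
2. f -> v, k -> g, p -> b, s -> z, t -> d / _ Z: no change
surface: guzuzadduf

cell VEL=pa, KEL=ma, CASE=ne, ASPECT=ki:
underlying: az-zuz-feg-t-duf
1. f -> v, p -> b, t -> d / _ Z: fires at position(s) 9: azzuzfegdduf
2. f -> v, k -> g, p -> b, s -> z, t -> d / _ Z: no change
surface: azzuzfegdduf

cell VEL=em, KEL=ma, CASE=em, ASPECT=ki:
underlying: gu-zuz-feg-fk-duf
1. f -> v, p -> b, t -> d / _ Z: no change
2. f -> v, k -> g, p -> b, s -> z, t -> d / _ Z: fires at position(s) 10: guzuzfegfgduf
surface: guzuzfegfgduf

cell VEL=pa, KEL=ne, CASE=ne, ASPECT=ol:
underlying: az-zuz-a-t-bi
1. f -> v, p -> b, t -> d / _ Z: fires at position(s) 7: azzuzadbi
2. f -> v, k -> g, p -> b, s -> z, t -> d / _ Z: no change
surface: azzuzadbi


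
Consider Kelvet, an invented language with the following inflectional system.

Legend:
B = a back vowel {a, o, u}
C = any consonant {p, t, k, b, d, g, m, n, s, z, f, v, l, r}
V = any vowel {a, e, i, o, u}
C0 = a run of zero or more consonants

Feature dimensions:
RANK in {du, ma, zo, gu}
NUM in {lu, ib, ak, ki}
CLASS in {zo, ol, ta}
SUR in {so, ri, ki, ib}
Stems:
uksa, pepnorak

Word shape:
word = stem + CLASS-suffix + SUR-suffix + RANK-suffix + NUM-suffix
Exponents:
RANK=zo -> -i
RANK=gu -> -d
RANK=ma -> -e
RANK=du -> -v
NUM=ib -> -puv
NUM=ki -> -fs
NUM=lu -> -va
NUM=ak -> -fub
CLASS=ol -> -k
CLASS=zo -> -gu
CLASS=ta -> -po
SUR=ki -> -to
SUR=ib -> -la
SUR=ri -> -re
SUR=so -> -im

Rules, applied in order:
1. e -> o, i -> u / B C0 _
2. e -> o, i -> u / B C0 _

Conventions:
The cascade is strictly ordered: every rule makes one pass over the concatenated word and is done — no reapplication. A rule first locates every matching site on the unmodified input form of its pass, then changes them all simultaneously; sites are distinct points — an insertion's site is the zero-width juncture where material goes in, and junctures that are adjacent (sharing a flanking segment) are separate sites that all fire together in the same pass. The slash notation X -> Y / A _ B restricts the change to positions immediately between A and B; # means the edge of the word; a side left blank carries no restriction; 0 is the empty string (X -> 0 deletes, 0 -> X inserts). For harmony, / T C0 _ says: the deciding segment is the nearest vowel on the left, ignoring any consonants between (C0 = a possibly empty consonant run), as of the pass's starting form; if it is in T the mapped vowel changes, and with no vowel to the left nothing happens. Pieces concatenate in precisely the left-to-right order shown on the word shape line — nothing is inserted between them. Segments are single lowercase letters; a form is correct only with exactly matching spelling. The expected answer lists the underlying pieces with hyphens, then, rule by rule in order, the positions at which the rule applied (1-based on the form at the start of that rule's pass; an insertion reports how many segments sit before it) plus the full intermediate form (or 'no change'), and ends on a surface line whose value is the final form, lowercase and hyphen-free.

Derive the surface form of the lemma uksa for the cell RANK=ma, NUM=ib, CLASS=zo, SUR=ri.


underlying: uksa-gu-re-e-puv
1. e -> o, i -> u / B C0 _: fires at position(s) 8: uksaguroepuv
2. e -> o, i -> u / B C0 _: fires at position(s) 9: uksaguroopuv
surface: uksaguroopuv


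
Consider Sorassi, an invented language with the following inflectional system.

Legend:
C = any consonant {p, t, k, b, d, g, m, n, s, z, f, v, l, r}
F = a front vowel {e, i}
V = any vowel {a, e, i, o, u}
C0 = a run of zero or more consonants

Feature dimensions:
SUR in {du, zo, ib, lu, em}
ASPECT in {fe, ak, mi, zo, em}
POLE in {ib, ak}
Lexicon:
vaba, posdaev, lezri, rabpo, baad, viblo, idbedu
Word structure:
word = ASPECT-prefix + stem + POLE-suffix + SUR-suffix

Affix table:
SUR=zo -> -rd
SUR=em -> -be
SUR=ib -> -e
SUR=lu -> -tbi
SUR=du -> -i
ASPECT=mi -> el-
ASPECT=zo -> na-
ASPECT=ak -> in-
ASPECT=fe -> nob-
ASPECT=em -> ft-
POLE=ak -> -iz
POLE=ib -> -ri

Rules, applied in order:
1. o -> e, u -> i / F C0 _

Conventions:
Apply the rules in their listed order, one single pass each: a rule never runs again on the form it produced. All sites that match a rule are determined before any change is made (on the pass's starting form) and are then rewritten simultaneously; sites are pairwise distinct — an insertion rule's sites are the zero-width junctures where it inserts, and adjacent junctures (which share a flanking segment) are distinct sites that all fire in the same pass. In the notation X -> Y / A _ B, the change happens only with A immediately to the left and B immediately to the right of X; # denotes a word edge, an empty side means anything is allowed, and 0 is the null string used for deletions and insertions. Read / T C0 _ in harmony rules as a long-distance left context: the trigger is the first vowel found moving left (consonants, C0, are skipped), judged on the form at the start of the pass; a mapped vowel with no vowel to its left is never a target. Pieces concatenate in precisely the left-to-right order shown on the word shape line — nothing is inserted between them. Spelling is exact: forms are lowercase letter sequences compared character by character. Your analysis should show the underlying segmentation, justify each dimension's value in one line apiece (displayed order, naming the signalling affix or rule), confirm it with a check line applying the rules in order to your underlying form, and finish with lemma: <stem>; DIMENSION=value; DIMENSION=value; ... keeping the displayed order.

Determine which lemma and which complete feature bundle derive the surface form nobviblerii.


underlying: nob-viblo-ri-i
SUR=du - signalled by the affix -i
ASPECT=fe - signalled by the affix nob-
POLE=ib - signalled by the affix -ri
check: nobviblorii -> nobviblerii
lemma: viblo; SUR=du; ASPECT=fe; POLE=ib


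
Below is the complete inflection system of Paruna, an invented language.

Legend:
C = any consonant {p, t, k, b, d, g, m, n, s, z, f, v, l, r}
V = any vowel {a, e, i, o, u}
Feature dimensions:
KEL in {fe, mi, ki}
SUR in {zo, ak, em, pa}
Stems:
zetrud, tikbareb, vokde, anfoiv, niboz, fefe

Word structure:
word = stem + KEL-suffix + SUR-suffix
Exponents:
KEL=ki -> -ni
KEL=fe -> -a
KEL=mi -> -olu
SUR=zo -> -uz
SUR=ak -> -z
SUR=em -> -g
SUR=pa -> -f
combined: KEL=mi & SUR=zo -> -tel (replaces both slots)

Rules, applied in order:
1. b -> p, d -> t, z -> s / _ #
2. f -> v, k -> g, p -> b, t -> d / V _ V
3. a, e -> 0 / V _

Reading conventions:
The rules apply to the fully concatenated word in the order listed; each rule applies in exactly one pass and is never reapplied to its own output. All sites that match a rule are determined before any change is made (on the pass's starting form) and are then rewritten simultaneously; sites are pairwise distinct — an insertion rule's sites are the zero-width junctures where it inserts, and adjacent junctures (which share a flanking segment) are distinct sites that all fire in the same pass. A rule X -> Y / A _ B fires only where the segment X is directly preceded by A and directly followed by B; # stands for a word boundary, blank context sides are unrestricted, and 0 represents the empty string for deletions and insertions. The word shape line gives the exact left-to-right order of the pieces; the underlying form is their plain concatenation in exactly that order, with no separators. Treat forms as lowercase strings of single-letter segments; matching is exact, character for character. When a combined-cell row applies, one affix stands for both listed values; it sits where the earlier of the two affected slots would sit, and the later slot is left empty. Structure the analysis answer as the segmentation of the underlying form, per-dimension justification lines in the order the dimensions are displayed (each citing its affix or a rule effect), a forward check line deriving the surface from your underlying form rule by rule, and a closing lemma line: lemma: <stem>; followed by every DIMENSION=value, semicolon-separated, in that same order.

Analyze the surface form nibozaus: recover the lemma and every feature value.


underlying: niboz-a-uz
KEL=fe - signalled by the affix -a
SUR=zo - signalled by the affix -uz
check: nibozauz -> nibozaus -> nibozaus -> nibozaus
lemma: niboz; KEL=fe; SUR=zo


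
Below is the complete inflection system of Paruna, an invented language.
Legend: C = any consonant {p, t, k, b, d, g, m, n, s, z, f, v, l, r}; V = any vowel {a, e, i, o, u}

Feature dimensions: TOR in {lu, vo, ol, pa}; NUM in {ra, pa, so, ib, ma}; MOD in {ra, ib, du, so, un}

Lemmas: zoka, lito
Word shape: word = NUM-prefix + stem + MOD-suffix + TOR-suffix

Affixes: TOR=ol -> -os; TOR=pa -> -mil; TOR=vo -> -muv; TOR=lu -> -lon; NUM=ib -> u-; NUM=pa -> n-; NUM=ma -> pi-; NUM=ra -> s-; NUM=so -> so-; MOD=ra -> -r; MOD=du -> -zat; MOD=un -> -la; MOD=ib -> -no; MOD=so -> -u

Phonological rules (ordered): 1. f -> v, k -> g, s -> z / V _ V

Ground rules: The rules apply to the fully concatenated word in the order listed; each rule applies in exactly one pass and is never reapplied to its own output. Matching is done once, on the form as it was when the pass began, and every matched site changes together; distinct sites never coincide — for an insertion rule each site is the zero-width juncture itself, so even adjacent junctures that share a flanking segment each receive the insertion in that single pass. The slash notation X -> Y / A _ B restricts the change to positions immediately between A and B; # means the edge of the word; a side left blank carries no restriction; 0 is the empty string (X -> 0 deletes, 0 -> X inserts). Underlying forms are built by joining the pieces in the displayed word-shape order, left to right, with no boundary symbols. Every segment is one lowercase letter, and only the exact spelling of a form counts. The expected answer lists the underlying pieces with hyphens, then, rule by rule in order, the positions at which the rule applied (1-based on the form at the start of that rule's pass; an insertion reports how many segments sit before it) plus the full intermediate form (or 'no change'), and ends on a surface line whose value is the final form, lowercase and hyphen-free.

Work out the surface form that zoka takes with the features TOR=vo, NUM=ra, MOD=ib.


underlying: s-zoka-no-muv
1. f -> v, k -> g, s -> z / V _ V: fires at position(s) 4: szoganomuv
surface: szoganomuv


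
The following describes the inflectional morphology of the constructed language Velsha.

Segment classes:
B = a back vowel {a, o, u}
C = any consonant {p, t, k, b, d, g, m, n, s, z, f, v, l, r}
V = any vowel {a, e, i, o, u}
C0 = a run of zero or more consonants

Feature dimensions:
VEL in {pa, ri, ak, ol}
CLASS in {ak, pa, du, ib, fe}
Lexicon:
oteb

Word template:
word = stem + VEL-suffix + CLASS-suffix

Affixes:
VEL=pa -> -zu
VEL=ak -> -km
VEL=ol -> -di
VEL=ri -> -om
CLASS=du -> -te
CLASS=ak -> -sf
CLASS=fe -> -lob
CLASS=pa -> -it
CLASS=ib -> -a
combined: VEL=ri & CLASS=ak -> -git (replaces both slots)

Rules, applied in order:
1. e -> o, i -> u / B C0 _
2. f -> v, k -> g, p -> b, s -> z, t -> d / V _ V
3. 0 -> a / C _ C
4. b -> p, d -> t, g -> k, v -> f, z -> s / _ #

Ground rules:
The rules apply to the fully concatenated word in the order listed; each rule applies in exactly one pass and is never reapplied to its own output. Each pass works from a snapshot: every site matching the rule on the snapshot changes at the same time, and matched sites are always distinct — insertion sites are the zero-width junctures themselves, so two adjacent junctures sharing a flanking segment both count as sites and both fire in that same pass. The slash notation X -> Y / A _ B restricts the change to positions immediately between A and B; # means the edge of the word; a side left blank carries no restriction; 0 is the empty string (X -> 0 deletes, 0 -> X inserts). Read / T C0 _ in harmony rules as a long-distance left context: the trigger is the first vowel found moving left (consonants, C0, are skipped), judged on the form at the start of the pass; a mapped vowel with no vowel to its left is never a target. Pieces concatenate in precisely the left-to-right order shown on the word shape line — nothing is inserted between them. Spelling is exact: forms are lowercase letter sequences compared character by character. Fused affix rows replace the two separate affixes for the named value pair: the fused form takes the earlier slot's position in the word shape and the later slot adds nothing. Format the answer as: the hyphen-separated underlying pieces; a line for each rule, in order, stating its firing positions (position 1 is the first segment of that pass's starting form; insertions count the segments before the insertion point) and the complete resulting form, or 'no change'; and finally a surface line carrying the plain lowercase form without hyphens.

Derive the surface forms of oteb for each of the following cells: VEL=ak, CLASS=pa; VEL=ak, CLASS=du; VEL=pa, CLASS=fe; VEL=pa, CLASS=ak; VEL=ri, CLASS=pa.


cell VEL=ak, CLASS=pa:
underlying: oteb-km-it
1. e -> o, i -> u / B C0 _: fires at position(s) 3: otobkmit
2. f -> v, k -> g, p -> b, s -> z, t -> d / V _ V: fires at position(s) 2: odobkmit
3. 0 -> a / C _ C: inserts after position(s) 4, 5: odobakamit
4. b -> p, d -> t, g -> k, v -> f, z -> s / _ #: no change
surface: odobakamit

cell VEL=ak, CLASS=du:
underlying: oteb-km-te
1. e -> o, i -> u / B C0 _: fires at position(s) 3: otobkmte
2. f -> v, k -> g, p -> b, s -> z, t -> d / V _ V: fires at position(s) 2: odobkmte
3. 0 -> a / C _ C: inserts after position(s) 4, 5, 6: odobakamate
4. b -> p, d -> t, g -> k, v -> f, z -> s / _ #: no change
surface: odobakamate

cell VEL=pa, CLASS=fe:
underlying: oteb-zu-lob
1. e -> o, i -> u / B C0 _: fires at position(s) 3: otobzulob
2. f -> v, k -> g, p -> b, s -> z, t -> d / V _ V: fires at position(s) 2: odobzulob
3. 0 -> a / C _ C: inserts after position(s) 4: odobazulob
4. b -> p, d -> t, g -> k, v -> f, z -> s / _ #: fires at position(s) 10: odobazulop
surface: odobazulop

cell VEL=pa, CLASS=ak:
underlying: oteb-zu-sf
1. e -> o, i -> u / B C0 _: fires at position(s) 3: otobzusf
2. f -> v, k -> g, p -> b, s -> z, t -> d / V _ V: fires at position(s) 2: odobzusf
3. 0 -> a / C _ C: inserts after position(s) 4, 7: odobazusaf
4. b -> p, d -> t, g -> k, v -> f, z -> s / _ #: no change
surface: odobazusaf

cell VEL=ri, CLASS=pa:
underlying: oteb-om-it
1. e -> o, i -> u / B C0 _: fires at position(s) 3, 7: otobomut
2. f -> v, k -> g, p -> b, s -> z, t -> d / V _ V: fires at position(s) 2: odobomut
3. 0 -> a / C _ C: no change
4. b -> p, d -> t, g -> k, v -> f, z -> s / _ #: no change
surface: odobomut


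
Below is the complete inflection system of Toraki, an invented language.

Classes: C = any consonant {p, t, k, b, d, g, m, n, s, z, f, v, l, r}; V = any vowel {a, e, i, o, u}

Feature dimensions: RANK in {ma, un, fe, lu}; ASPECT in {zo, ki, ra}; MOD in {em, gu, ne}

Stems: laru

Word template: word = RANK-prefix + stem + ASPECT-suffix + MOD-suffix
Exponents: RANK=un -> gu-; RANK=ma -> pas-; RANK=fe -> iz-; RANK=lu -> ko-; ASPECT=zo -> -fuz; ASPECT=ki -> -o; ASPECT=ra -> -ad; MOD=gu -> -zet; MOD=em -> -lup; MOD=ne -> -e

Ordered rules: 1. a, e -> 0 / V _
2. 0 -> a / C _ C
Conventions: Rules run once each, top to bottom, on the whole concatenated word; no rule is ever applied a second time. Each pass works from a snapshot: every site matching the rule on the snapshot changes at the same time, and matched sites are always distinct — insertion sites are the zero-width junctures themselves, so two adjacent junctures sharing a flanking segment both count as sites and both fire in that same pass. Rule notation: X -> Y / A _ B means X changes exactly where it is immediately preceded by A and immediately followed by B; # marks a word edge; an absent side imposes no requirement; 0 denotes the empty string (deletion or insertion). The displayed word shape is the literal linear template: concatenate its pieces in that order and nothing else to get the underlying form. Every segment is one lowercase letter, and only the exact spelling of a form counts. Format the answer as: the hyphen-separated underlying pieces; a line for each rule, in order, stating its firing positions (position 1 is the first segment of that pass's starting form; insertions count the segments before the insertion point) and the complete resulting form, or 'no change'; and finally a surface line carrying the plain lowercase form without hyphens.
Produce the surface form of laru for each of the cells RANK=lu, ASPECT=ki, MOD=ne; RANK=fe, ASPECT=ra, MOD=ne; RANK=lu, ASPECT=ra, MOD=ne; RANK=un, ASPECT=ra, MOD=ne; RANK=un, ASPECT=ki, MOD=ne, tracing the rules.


cell RANK=lu, ASPECT=ki, MOD=ne:
underlying: ko-laru-o-e
1. a, e -> 0 / V _: fires at position(s) 8: kolaruo
2. 0 -> a / C _ C: no change
surface: kolaruo

cell RANK=fe, ASPECT=ra, MOD=ne:
underlying: iz-laru-ad-e
1. a, e -> 0 / V _: fires at position(s) 7: izlarude
2. 0 -> a / C _ C: inserts after position(s) 2: izalarude
surface: izalarude

cell RANK=lu, ASPECT=ra, MOD=ne:
underlying: ko-laru-ad-e
1. a, e -> 0 / V _: fires at position(s) 7: kolarude
2. 0 -> a / C _ C: no change
surface: kolarude

cell RANK=un, ASPECT=ra, MOD=ne:
underlying: gu-laru-ad-e
1. a, e -> 0 / V _: fires at position(s) 7: gularude
2. 0 -> a / C _ C: no change
surface: gularude

cell RANK=un, ASPECT=ki, MOD=ne:
underlying: gu-laru-o-e
1. a, e -> 0 / V _: fires at position(s) 8: gularuo
2. 0 -> a / C _ C: no change
surface: gularuo


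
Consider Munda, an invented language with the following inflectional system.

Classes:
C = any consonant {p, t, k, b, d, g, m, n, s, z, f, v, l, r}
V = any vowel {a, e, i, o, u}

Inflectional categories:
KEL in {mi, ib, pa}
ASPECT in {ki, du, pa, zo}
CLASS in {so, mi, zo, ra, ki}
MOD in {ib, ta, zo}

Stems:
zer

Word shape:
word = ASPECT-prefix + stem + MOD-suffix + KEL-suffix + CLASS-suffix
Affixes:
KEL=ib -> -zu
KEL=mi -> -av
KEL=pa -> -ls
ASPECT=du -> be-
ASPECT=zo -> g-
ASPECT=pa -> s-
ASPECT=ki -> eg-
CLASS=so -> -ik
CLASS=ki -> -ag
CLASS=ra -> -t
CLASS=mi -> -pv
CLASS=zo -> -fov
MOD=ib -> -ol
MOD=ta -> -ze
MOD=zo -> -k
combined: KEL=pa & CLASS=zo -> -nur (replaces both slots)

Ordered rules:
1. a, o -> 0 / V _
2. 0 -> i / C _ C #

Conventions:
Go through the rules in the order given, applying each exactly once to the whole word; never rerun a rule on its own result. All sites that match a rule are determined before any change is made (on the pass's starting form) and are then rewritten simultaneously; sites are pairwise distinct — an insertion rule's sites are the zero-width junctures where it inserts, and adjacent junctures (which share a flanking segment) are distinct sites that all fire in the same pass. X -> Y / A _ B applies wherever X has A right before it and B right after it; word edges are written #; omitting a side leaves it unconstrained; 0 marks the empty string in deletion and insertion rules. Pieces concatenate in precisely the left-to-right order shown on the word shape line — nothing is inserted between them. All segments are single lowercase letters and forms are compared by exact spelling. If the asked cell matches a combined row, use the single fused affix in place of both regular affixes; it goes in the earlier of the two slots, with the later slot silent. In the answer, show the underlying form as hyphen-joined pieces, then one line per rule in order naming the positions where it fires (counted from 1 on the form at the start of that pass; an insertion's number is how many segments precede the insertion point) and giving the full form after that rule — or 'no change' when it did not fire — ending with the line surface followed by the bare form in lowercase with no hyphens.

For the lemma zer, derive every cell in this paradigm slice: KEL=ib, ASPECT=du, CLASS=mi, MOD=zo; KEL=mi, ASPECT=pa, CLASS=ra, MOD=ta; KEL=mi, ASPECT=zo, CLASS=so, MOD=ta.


cell KEL=ib, ASPECT=du, CLASS=mi, MOD=zo:
underlying: be-zer-k-zu-pv
1. a, o -> 0 / V _: no change
2. 0 -> i / C _ C #: inserts after position(s) 9: bezerkzupiv
surface: bezerkzupiv

cell KEL=mi, ASPECT=pa, CLASS=ra, MOD=ta:
underlying: s-zer-ze-av-t
1. a, o -> 0 / V _: fires at position(s) 7: szerzevt
2. 0 -> i / C _ C #: inserts after position(s) 7: szerzevit
surface: szerzevit

cell KEL=mi, ASPECT=zo, CLASS=so, MOD=ta:
underlying: g-zer-ze-av-ik
1. a, o -> 0 / V _: fires at position(s) 7: gzerzevik
2. 0 -> i / C _ C #: no change
surface: gzerzevik


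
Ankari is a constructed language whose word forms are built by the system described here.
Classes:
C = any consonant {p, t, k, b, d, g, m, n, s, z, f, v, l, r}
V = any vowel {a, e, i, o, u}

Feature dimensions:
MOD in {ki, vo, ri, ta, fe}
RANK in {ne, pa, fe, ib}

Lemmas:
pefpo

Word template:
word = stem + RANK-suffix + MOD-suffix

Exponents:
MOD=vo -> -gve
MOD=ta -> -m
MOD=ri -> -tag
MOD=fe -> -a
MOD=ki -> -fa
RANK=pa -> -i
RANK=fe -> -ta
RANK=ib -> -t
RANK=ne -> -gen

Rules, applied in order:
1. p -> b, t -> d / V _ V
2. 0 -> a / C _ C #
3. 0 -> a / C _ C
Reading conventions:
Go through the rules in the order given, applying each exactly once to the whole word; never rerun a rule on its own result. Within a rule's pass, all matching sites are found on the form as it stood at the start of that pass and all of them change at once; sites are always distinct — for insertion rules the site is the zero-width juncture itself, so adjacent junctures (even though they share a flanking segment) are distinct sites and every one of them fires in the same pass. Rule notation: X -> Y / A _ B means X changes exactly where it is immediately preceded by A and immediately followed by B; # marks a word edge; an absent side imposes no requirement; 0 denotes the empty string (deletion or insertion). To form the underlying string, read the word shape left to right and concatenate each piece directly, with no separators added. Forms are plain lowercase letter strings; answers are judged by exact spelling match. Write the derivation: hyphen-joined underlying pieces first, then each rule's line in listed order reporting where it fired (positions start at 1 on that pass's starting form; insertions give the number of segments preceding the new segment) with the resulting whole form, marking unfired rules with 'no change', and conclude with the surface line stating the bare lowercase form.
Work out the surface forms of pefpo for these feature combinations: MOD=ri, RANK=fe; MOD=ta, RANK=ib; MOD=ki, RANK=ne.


cell MOD=ri, RANK=fe:
underlying: pefpo-ta-tag
1. p -> b, t -> d / V _ V: fires at position(s) 6, 8: pefpodadag
2. 0 -> a / C _ C #: no change
3. 0 -> a / C _ C: inserts after position(s) 3: pefapodadag
surface: pefapodadag

cell MOD=ta, RANK=ib:
underlying: pefpo-t-m
1. p -> b, t -> d / V _ V: no change
2. 0 -> a / C _ C #: inserts after position(s) 6: pefpotam
3. 0 -> a / C _ C: inserts after position(s) 3: pefapotam
surface: pefapotam

cell MOD=ki, RANK=ne:
underlying: pefpo-gen-fa
1. p -> b, t -> d / V _ V: no change
2. 0 -> a / C _ C #: no change
3. 0 -> a / C _ C: inserts after position(s) 3, 8: pefapogenafa
surface: pefapogenafa


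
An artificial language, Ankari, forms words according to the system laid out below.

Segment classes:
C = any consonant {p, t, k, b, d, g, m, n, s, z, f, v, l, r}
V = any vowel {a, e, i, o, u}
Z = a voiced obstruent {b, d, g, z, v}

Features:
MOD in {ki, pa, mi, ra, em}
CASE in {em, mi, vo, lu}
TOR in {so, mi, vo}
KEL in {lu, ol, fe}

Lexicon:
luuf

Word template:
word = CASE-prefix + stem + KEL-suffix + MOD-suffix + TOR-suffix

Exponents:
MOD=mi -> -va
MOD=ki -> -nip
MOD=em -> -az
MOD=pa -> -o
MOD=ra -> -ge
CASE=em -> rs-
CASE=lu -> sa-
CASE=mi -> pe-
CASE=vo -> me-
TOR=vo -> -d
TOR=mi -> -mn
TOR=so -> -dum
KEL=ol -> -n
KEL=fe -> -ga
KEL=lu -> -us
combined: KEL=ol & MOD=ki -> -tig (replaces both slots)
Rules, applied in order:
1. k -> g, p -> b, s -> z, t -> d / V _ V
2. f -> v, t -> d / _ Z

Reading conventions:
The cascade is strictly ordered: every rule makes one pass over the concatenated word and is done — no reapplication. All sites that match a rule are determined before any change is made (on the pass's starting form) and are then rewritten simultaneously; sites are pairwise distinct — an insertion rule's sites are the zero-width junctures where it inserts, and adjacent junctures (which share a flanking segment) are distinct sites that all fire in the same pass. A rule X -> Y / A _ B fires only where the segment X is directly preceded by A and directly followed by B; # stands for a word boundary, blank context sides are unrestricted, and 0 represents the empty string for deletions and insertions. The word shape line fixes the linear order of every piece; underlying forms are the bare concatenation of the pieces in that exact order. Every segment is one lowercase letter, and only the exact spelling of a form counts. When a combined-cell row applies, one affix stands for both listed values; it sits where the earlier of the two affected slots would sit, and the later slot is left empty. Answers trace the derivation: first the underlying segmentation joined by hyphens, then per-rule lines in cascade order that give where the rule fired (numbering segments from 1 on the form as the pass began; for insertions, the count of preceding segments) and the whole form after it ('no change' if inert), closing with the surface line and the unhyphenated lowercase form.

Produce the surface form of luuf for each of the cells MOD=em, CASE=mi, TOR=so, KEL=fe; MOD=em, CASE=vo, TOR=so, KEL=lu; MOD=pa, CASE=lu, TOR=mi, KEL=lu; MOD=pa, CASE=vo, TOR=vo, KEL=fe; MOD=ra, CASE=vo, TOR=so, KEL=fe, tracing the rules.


cell MOD=em, CASE=mi, TOR=so, KEL=fe:
underlying: pe-luuf-ga-az-dum
1. k -> g, p -> b, s -> z, t -> d / V _ V: no change
2. f -> v, t -> d / _ Z: fires at position(s) 6: peluuvgaazdum
surface: peluuvgaazdum

cell MOD=em, CASE=vo, TOR=so, KEL=lu:
underlying: me-luuf-us-az-dum
1. k -> g, p -> b, s -> z, t -> d / V _ V: fires at position(s) 8: meluufuzazdum
2. f -> v, t -> d / _ Z: no change
surface: meluufuzazdum

cell MOD=pa, CASE=lu, TOR=mi, KEL=lu:
underlying: sa-luuf-us-o-mn
1. k -> g, p -> b, s -> z, t -> d / V _ V: fires at position(s) 8: saluufuzomn
2. f -> v, t -> d / _ Z: no change
surface: saluufuzomn

cell MOD=pa, CASE=vo, TOR=vo, KEL=fe:
underlying: me-luuf-ga-o-d
1. k -> g, p -> b, s -> z, t -> d / V _ V: no change
2. f -> v, t -> d / _ Z: fires at position(s) 6: meluuvgaod
surface: meluuvgaod

cell MOD=ra, CASE=vo, TOR=so, KEL=fe:
underlying: me-luuf-ga-ge-dum
1. k -> g, p -> b, s -> z, t -> d / V _ V: no change
2. f -> v, t -> d / _ Z: fires at position(s) 6: meluuvgagedum
surface: meluuvgagedum


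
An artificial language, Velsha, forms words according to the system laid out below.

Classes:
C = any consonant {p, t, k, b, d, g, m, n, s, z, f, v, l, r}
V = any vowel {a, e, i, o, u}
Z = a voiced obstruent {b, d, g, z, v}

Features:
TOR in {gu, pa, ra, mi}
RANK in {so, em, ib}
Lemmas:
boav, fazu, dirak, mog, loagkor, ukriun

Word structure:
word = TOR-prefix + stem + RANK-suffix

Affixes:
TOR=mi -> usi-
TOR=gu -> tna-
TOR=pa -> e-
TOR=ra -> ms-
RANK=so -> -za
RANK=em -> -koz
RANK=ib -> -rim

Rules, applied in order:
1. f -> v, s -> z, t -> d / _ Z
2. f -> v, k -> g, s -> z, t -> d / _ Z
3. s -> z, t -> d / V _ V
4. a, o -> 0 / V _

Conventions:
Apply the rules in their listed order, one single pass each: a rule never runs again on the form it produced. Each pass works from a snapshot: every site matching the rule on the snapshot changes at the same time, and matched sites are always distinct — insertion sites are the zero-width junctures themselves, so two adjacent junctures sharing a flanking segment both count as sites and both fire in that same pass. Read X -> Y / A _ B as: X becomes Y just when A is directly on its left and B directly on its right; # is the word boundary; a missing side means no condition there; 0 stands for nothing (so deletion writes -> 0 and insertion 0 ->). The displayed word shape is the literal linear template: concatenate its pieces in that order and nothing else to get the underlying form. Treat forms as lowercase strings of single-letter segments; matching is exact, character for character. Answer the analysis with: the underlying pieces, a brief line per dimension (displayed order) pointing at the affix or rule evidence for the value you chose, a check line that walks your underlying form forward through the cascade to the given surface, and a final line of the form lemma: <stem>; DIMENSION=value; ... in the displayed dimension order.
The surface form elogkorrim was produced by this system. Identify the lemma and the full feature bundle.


underlying: e-loagkor-rim
TOR=pa - signalled by the affix e-
RANK=ib - signalled by the affix -rim
check: eloagkorrim -> eloagkorrim -> eloagkorrim -> eloagkorrim -> elogkorrim
lemma: loagkor; TOR=pa; RANK=ib


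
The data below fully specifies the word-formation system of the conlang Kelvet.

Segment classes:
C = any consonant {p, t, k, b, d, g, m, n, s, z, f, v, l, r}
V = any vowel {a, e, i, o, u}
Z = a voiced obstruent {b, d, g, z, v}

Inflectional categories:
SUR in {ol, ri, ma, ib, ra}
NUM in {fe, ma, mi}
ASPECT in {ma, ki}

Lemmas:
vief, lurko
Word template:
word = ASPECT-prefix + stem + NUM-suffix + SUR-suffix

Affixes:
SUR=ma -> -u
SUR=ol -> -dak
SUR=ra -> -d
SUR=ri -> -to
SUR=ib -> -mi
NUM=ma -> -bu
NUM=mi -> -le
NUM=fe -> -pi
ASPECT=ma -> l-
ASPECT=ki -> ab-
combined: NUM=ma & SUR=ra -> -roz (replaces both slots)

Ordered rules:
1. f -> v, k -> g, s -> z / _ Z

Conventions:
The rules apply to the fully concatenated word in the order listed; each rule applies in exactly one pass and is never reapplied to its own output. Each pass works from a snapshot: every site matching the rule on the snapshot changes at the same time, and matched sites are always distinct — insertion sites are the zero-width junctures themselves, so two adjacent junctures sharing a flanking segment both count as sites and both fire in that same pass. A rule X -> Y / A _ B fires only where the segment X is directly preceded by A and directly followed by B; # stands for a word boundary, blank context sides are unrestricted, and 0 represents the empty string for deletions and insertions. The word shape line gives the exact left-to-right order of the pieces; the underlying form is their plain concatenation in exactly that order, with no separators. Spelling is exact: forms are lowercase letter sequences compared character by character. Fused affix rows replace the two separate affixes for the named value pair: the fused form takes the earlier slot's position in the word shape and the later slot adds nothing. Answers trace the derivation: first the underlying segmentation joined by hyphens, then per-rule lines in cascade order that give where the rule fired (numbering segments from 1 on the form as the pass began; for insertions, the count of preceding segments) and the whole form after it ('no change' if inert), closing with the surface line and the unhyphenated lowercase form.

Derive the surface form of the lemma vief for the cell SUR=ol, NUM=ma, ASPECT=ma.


underlying: l-vief-bu-dak
1. f -> v, k -> g, s -> z / _ Z: fires at position(s) 5: lvievbudak
surface: lvievbudak


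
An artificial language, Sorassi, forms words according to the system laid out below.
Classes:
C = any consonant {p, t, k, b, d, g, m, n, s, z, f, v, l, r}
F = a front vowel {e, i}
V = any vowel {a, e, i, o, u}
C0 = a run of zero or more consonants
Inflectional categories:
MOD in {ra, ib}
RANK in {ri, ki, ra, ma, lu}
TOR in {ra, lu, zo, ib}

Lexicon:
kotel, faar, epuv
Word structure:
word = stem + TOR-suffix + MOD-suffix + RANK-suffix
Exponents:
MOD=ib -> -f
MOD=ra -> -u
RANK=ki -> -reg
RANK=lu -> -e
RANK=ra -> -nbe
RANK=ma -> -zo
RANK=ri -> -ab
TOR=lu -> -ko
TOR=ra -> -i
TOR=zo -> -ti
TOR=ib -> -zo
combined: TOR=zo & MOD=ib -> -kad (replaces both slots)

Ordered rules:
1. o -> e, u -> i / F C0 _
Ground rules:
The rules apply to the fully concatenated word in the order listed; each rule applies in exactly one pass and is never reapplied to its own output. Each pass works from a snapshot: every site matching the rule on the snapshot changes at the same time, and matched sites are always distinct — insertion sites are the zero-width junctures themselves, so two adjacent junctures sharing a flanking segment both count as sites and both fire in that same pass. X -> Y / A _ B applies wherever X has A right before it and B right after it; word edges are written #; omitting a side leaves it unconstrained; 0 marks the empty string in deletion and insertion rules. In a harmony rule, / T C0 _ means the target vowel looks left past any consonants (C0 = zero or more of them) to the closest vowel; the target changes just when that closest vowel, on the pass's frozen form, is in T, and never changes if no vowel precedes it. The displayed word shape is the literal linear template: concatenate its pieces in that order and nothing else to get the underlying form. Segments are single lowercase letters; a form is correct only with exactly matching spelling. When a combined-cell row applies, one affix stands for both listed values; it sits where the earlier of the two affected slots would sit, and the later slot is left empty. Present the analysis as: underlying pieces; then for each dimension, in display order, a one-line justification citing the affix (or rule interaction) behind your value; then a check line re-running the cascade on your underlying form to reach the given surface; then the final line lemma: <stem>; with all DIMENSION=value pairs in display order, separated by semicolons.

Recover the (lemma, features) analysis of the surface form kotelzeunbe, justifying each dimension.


underlying: kotel-zo-u-nbe
MOD=ra - signalled by the affix -u
RANK=ra - signalled by the affix -nbe
TOR=ib - signalled by the affix -zo
check: kotelzounbe -> kotelzeunbe
lemma: kotel; MOD=ra; RANK=ra; TOR=ib
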